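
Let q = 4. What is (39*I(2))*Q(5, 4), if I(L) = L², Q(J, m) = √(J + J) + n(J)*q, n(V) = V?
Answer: 3120 + 156*√10 ≈ 3613.3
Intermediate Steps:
Q(J, m) = 4*J + √2*√J (Q(J, m) = √(J + J) + J*4 = √(2*J) + 4*J = √2*√J + 4*J = 4*J + √2*√J)
(39*I(2))*Q(5, 4) = (39*2²)*(4*5 + √2*√5) = (39*4)*(20 + √10) = 156*(20 + √10) = 3120 + 156*√10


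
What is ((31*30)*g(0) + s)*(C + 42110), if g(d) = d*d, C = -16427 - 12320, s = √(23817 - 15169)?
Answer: 26726*√2162 ≈ 1.2427e+6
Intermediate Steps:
s = 2*√2162 (s = √8648 = 2*√2162 ≈ 92.995)
C = -28747
g(d) = d²
((31*30)*g(0) + s)*(C + 42110) = ((31*30)*0² + 2*√2162)*(-28747 + 42110) = (930*0 + 2*√2162)*13363 = (0 + 2*√2162)*13363 = (2*√2162)*13363 = 26726*√2162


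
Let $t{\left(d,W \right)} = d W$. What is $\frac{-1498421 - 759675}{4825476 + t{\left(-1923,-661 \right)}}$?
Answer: $- \frac{2258096}{6096579} \approx -0.37039$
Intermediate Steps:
$t{\left(d,W \right)} = W d$
$\frac{-1498421 - 759675}{4825476 + t{\left(-1923,-661 \right)}} = \frac{-1498421 - 759675}{4825476 - -1271103} = - \frac{2258096}{4825476 + 1271103} = - \frac{2258096}{6096579}$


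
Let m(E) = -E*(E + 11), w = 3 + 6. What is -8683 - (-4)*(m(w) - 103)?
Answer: -9815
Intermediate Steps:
w = 9
m(E) = -E*(11 + E)
-8683 - (-4)*(m(w) - 103) = -8683 - (-4)*(-1*9*(11 + 9) - 103) = -8683 - (-4)*(-1*9*20 - 103) = -8683 - (-4)*(-180 - 103) = -8683 - (-4)*(-283) = -8683 - 1*1132 = -8683 - 1132 = -9815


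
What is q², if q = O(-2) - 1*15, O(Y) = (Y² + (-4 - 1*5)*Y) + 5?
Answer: 144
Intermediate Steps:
O(Y) = 5 + Y² - 9*Y (O(Y) = (Y² + (-4 - 5)*Y) + 5 = (Y² - 9*Y) + 5 = 5 + Y² - 9*Y)
q = 12 (q = (5 + (-2)² - 9*(-2)) - 1*15 = (5 + 4 + 18) - 15 = 27 - 15 = 12)
q² = 12² = 144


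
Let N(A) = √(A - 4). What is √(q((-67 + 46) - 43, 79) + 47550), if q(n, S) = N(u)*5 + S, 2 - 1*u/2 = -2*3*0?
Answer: √47629 ≈ 218.24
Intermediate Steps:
u = 4 (u = 4 - 2*(-2*3)*0 = 4 - (-12)*0 = 4 - 2*0 = 4 + 0 = 4)
N(A) = √(-4 + A)
q(n, S) = S (q(n, S) = √(-4 + 4)*5 + S = √0*5 + S = 0*5 + S = 0 + S = S)
√(q((-67 + 46) - 43, 79) + 47550) = √(79 + 47550) = √47629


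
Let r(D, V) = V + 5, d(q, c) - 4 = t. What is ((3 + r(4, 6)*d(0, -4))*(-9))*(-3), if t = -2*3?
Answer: -513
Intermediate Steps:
t = -6
d(q, c) = -2 (d(q, c) = 4 - 6 = -2)
r(D, V) = 5 + V
((3 + r(4, 6)*d(0, -4))*(-9))*(-3) = ((3 + (5 + 6)*(-2))*(-9))*(-3) = ((3 + 11*(-2))*(-9))*(-3) = ((3 - 22)*(-9))*(-3) = -19*(-9)*(-3) = 171*(-3) = -513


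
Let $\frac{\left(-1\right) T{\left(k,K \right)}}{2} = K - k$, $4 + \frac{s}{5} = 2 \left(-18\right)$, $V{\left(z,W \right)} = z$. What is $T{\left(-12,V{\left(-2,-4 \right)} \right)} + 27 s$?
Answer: $-5420$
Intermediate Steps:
$s = -200$ ($s = -20 + 5 \cdot 2 \left(-18\right) = -20 + 5 \left(-36\right) = -20 - 180 = -200$)
$T{\left(k,K \right)} = - 2 K + 2 k$ ($T{\left(k,K \right)} = - 2 \left(K - k\right) = - 2 K + 2 k$)
$T{\left(-12,V{\left(-2,-4 \right)} \right)} + 27 s = \left(\left(-2\right) \left(-2\right) + 2 \left(-12\right)\right) + 27 \left(-200\right) = \left(4 - 24\right) - 5400 = -20 - 5400 = -5420$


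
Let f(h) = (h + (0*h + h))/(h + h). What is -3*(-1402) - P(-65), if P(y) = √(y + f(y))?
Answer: 4206 - 8*I ≈ 4206.0 - 8.0*I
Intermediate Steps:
f(h) = 1 (f(h) = (h + (0 + h))/((2*h)) = (h + h)*(1/(2*h)) = (2*h)*(1/(2*h)) = 1)
P(y) = √(1 + y) (P(y) = √(y + 1) = √(1 + y))
-3*(-1402) - P(-65) = -3*(-1402) - √(1 - 65) = 4206 - √(-64) = 4206 - 8*I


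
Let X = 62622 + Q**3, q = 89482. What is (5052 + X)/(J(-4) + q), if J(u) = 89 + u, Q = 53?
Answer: 216551/89567 ≈ 2.4178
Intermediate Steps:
X = 211499 (X = 62622 + 53**3 = 62622 + 148877 = 211499)
(5052 + X)/(J(-4) + q) = (5052 + 211499)/((89 - 4) + 89482) = 216551/(85 + 89482) = 216551/89567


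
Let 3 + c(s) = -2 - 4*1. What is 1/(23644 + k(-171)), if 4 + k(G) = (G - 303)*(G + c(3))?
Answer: 1/108960 ≈ 9.1777e-6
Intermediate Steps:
c(s) = -9 (c(s) = -3 + (-2 - 4*1) = -3 + (-2 - 4) = -3 - 6 = -9)
k(G) = -4 + (-303 + G)*(-9 + G) (k(G) = -4 + (G - 303)*(G - 9) = -4 + (-303 + G)*(-9 + G))
1/(23644 + k(-171)) = 1/(23644 + (2723 + (-171)² - 312*(-171))) = 1/(23644 + (2723 + 29241 + 53352)) = 1/(23644 + 85316) = 1/108960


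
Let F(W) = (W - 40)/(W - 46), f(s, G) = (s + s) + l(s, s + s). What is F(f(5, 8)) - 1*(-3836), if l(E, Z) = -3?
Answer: 49879/13 ≈ 3836.8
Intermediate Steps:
f(s, G) = -3 + 2*s (f(s, G) = (s + s) - 3 = 2*s - 3 = -3 + 2*s)
F(W) = (-40 + W)/(-46 + W)
F(f(5, 8)) - 1*(-3836) = (-40 + (-3 + 2*5))/(-46 + (-3 + 2*5)) - 1*(-3836) = (-40 + (-3 + 10))/(-46 + (-3 + 10)) + 3836 = (-40 + 7)/(-46 + 7) + 3836 = -33/(-39) + 3836 = -1/39*(-33) + 3836 = 11/13 + 3836 = 49879/13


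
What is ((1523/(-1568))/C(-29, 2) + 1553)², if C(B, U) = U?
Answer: 23704093629225/9834496 ≈ 2.4103e+6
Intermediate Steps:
((1523/(-1568))/C(-29, 2) + 1553)² = ((1523/(-1568))/2 + 1553)² = ((1523*(-1/1568))*(½) + 1553)² = (-1523/1568*½ + 1553)² = (-1523/3136 + 1553)² = (4868685/3136)² = 23704093629225/9834496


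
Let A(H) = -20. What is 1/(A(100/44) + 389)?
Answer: 1/369 ≈ 0.0027100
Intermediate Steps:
1/(A(100/44) + 389) = 1/(-20 + 389) = 1/369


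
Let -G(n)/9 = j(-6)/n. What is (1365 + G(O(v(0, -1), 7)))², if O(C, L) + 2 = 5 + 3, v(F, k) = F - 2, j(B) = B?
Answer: 1887876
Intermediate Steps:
v(F, k) = -2 + F
O(C, L) = 6 (O(C, L) = -2 + (5 + 3) = -2 + 8 = 6)
G(n) = 54/n (G(n) = -(-54)/n = 54/n)
(1365 + G(O(v(0, -1), 7)))² = (1365 + 54/6)² = (1365 + 54*(⅙))² = (1365 + 9)² = 1374² = 1887876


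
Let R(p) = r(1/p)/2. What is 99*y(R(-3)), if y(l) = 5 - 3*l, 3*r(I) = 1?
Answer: 891/2 ≈ 445.50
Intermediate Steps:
r(I) = ⅓ (r(I) = (⅓)*1 = ⅓)
R(p) = ⅙ (R(p) = (⅓)/2 = (⅓)*(½) = ⅙)
99*y(R(-3)) = 99*(5 - 3*⅙) = 99*(5 - ½) = 99*(9/2) = 891/2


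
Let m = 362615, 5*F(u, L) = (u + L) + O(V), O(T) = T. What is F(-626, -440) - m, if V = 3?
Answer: -1814138/5 ≈ -3.6283e+5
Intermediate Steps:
F(u, L) = ⅗ + L/5 + u/5 (F(u, L) = ((u + L) + 3)/5 = ((L + u) + 3)/5 = (3 + L + u)/5 = ⅗ + L/5 + u/5)
F(-626, -440) - m = (⅗ + (⅕)*(-440) + (⅕)*(-626)) - 1*362615 = (⅗ - 88 - 626/5) - 362615 = -1063/5 - 362615 = -1814138/5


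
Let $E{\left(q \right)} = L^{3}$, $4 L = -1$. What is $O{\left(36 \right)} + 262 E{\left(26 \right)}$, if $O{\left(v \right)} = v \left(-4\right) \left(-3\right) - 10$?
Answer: $\frac{13373}{32} \approx 417.91$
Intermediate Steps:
$L = - \frac{1}{4}$ ($L = \frac{1}{4} \left(-1\right) = - \frac{1}{4} \approx -0.25$)
$E{\left(q \right)} = - \frac{1}{64}$ ($E{\left(q \right)} = \left(- \frac{1}{4}\right)^{3} = - \frac{1}{64}$)
$O{\left(v \right)} = -10 + 12 v$ ($O{\left(v \right)} = - 4 v \left(-3\right) - 10 = 12 v - 10 = -10 + 12 v$)
$O{\left(36 \right)} + 262 E{\left(26 \right)} = \left(-10 + 12 \cdot 36\right) + 262 \left(- \frac{1}{64}\right) = \left(-10 + 432\right) - \frac{131}{32} = 422 - \frac{131}{32} = \frac{13373}{32}$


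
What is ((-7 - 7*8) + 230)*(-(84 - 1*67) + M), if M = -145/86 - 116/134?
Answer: -18813719/5762 ≈ -3265.1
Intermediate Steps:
M = -14703/5762 (M = -145*1/86 - 116*1/134 = -145/86 - 58/67 = -14703/5762 ≈ -2.5517)
((-7 - 7*8) + 230)*(-(84 - 1*67) + M) = ((-7 - 7*8) + 230)*(-(84 - 1*67) - 14703/5762) = ((-7 - 56) + 230)*(-(84 - 67) - 14703/5762) = (-63 + 230)*(-1*17 - 14703/5762) = 167*(-17 - 14703/5762) = 167*(-112657/5762) = -18813719/5762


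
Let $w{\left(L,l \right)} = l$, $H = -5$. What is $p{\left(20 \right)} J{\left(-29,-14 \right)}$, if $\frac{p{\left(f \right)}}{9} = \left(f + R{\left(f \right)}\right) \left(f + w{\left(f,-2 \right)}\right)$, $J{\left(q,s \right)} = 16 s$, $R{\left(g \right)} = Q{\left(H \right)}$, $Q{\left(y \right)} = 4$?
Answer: $-870912$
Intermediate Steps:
$R{\left(g \right)} = 4$
$p{\left(f \right)} = 9 \left(-2 + f\right) \left(4 + f\right)$ ($p{\left(f \right)} = 9 \left(f + 4\right) \left(f - 2\right) = 9 \left(4 + f\right) \left(-2 + f\right) = 9 \left(-2 + f\right) \left(4 + f\right)$)
$p{\left(20 \right)} J{\left(-29,-14 \right)} = \left(-72 + 9 \cdot 20^{2} + 18 \cdot 20\right) 16 \left(-14\right) = \left(-72 + 9 \cdot 400 + 360\right) \left(-224\right) = \left(-72 + 3600 + 360\right) \left(-224\right) = 3888 \left(-224\right) = -870912$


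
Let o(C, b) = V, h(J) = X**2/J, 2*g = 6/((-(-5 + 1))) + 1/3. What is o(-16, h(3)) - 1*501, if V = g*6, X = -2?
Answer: -991/2 ≈ -495.50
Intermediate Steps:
g = 11/12 (g = (6/((-(-5 + 1))) + 1/3)/2 = (6/((-1*(-4))) + 1*(1/3))/2 = (6/4 + 1/3)/2 = (6*(1/4) + 1/3)/2 = (3/2 + 1/3)/2 = (1/2)*(11/6) = 11/12 ≈ 0.91667)
h(J) = 4/J (h(J) = (-2)**2/J = 4/J)
V = 11/2 (V = (11/12)*6 = 11/2 ≈ 5.5000)
o(C, b) = 11/2
o(-16, h(3)) - 1*501 = 11/2 - 1*501 = 11/2 - 501 = -991/2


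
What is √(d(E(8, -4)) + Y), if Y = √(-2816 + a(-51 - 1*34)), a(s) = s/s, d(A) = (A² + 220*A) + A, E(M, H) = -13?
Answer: √(-2704 + I*√2815) ≈ 0.5101 + 52.003*I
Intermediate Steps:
d(A) = A² + 221*A
a(s) = 1
Y = I*√2815 (Y = √(-2816 + 1) = √(-2815) = I*√2815 ≈ 53.057*I)
√(d(E(8, -4)) + Y) = √(-13*(221 - 13) + I*√2815) = √(-13*208 + I*√2815) = √(-2704 + I*√2815)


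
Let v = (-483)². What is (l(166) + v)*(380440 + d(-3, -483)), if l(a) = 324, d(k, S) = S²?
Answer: 143375072877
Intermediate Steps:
v = 233289
(l(166) + v)*(380440 + d(-3, -483)) = (324 + 233289)*(380440 + (-483)²) = 233613*(380440 + 233289) = 233613*613729 = 143375072877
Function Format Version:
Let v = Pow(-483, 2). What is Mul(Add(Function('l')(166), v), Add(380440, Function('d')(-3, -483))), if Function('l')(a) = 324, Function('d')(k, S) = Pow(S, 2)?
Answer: 143375072877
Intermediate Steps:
v = 233289
Mul(Add(Function('l')(166), v), Add(380440, Function('d')(-3, -483))) = Mul(Add(324, 233289), Add(380440, Pow(-483, 2))) = Mul(233613, Add(380440, 233289)) = Mul(233613, 613729) = 143375072877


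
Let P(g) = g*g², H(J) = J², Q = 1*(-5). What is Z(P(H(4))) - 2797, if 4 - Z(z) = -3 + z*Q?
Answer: 17690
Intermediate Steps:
Q = -5
P(g) = g³
Z(z) = 7 + 5*z (Z(z) = 4 - (-3 + z*(-5)) = 4 - (-3 - 5*z) = 4 + (3 + 5*z) = 7 + 5*z)
Z(P(H(4))) - 2797 = (7 + 5*(4²)³) - 2797 = (7 + 5*16³) - 2797 = (7 + 5*4096) - 2797 = (7 + 20480) - 2797 = 20487 - 2797 = 17690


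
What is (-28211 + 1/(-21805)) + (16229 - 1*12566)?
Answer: -535269141/21805 ≈ -24548.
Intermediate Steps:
(-28211 + 1/(-21805)) + (16229 - 1*12566) = (-28211 - 1/21805) + (16229 - 12566) = -615140856/21805 + 3663 = -535269141/21805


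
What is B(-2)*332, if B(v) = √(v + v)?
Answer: 664*I ≈ 664.0*I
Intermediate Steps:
B(v) = √2*√v (B(v) = √(2*v) = √2*√v)
B(-2)*332 = (√2*√(-2))*332 = (√2*(I*√2))*332 = (2*I)*332 = 664*I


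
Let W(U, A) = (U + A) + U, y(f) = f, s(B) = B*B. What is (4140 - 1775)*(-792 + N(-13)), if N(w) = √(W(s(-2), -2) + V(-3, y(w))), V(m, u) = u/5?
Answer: -1873080 + 473*√85 ≈ -1.8687e+6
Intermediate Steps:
s(B) = B²
W(U, A) = A + 2*U (W(U, A) = (A + U) + U = A + 2*U)
V(m, u) = u/5 (V(m, u) = u*(⅕) = u/5)
N(w) = √(6 + w/5) (N(w) = √((-2 + 2*(-2)²) + w/5) = √((-2 + 2*4) + w/5) = √((-2 + 8) + w/5) = √(6 + w/5))
(4140 - 1775)*(-792 + N(-13)) = (4140 - 1775)*(-792 + √(150 + 5*(-13))/5) = 2365*(-792 + √(150 - 65)/5) = 2365*(-792 + √85/5) = -1873080 + 473*√85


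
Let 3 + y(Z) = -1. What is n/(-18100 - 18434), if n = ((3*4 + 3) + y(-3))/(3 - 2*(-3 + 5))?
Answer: 11/36534 ≈ 0.00030109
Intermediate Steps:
y(Z) = -4 (y(Z) = -3 - 1 = -4)
n = -11 (n = ((3*4 + 3) - 4)/(3 - 2*(-3 + 5)) = ((12 + 3) - 4)/(3 - 2*2) = (15 - 4)/(3 - 4) = 11/(-1) = 11*(-1) = -11)
n/(-18100 - 18434) = -11/(-18100 - 18434) = -11/(-36534) = -11*(-1/36534) = 11/36534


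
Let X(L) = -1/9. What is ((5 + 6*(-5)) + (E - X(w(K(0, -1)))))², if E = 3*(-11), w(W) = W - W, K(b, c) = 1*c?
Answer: 271441/81 ≈ 3351.1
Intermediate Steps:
K(b, c) = c
w(W) = 0
E = -33
X(L) = -⅑ (X(L) = -1*⅑ = -⅑)
((5 + 6*(-5)) + (E - X(w(K(0, -1)))))² = ((5 + 6*(-5)) + (-33 - 1*(-⅑)))² = ((5 - 30) + (-33 + ⅑))² = (-25 - 296/9)² = (-521/9)² = 271441/81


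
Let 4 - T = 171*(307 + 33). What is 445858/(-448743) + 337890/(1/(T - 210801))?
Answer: -40777780317422848/448743 ≈ -9.0871e+10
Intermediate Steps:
T = -58136 (T = 4 - 171*(307 + 33) = 4 - 171*340 = 4 - 1*58140 = 4 - 58140 = -58136)
445858/(-448743) + 337890/(1/(T - 210801)) = 445858/(-448743) + 337890/(1/(-58136 - 210801)) = 445858*(-1/448743) + 337890/(1/(-268937)) = -445858/448743 + 337890/(-1/268937) = -445858/448743 + 337890*(-268937) = -445858/448743 - 90871122930 = -40777780317422848/448743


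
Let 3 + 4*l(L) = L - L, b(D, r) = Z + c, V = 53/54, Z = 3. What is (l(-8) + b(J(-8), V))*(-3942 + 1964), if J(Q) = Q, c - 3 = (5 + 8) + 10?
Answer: -111757/2 ≈ -55879.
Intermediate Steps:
c = 26 (c = 3 + ((5 + 8) + 10) = 3 + (13 + 10) = 3 + 23 = 26)
V = 53/54 (V = 53*(1/54) = 53/54 ≈ 0.98148)
b(D, r) = 29 (b(D, r) = 3 + 26 = 29)
l(L) = -¾ (l(L) = -¾ + (L - L)/4 = -¾ + (¼)*0 = -¾ + 0 = -¾)
(l(-8) + b(J(-8), V))*(-3942 + 1964) = (-¾ + 29)*(-3942 + 1964) = (113/4)*(-1978) = -111757/2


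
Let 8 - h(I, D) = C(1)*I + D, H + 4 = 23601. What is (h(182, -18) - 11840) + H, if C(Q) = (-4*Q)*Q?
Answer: 12511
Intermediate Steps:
H = 23597 (H = -4 + 23601 = 23597)
C(Q) = -4*Q²
h(I, D) = 8 - D + 4*I (h(I, D) = 8 - ((-4*1²)*I + D) = 8 - ((-4*1)*I + D) = 8 - (-4*I + D) = 8 - (D - 4*I) = 8 + (-D + 4*I) = 8 - D + 4*I)
(h(182, -18) - 11840) + H = ((8 - 1*(-18) + 4*182) - 11840) + 23597 = ((8 + 18 + 728) - 11840) + 23597 = (754 - 11840) + 23597 = -11086 + 23597 = 12511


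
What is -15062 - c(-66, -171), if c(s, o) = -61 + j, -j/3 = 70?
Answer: -14791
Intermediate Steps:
j = -210 (j = -3*70 = -210)
c(s, o) = -271 (c(s, o) = -61 - 210 = -271)
-15062 - c(-66, -171) = -15062 - 1*(-271) = -15062 + 271 = -14791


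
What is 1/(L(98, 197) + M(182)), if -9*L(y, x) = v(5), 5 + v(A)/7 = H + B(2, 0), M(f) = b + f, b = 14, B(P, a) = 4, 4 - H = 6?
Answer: 3/595 ≈ 0.0050420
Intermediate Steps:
H = -2 (H = 4 - 1*6 = 4 - 6 = -2)
M(f) = 14 + f
v(A) = -21 (v(A) = -35 + 7*(-2 + 4) = -35 + 7*2 = -35 + 14 = -21)
L(y, x) = 7/3 (L(y, x) = -1/9*(-21) = 7/3)
1/(L(98, 197) + M(182)) = 1/(7/3 + (14 + 182)) = 1/(7/3 + 196) = 1/(595/3) = 3/595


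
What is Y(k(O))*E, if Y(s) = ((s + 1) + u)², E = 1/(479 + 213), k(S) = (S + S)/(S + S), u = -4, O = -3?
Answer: 1/173 ≈ 0.0057803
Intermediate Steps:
k(S) = 1 (k(S) = (2*S)/((2*S)) = (2*S)*(1/(2*S)) = 1)
E = 1/692 ≈ 0.0014451
Y(s) = (-3 + s)² (Y(s) = ((s + 1) - 4)² = ((1 + s) - 4)² = (-3 + s)²)
Y(k(O))*E = (-3 + 1)²*(1/692) = (-2)²*(1/692) = 4*(1/692) = 1/173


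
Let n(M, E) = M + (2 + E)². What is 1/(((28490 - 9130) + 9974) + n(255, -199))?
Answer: 1/68398 ≈ 1.4620e-5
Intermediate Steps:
1/(((28490 - 9130) + 9974) + n(255, -199)) = 1/(((28490 - 9130) + 9974) + (255 + (2 - 199)²)) = 1/((19360 + 9974) + (255 + (-197)²)) = 1/(29334 + (255 + 38809)) = 1/(29334 + 39064) = 1/68398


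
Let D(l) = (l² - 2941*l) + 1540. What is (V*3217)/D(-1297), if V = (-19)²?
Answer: 1161337/5498226 ≈ 0.21122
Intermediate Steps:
D(l) = 1540 + l² - 2941*l
V = 361
(V*3217)/D(-1297) = (361*3217)/(1540 + (-1297)² - 2941*(-1297)) = 1161337/(1540 + 1682209 + 3814477) = 1161337/5498226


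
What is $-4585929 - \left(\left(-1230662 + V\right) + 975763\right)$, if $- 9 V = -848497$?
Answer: $- \frac{39827767}{9} \approx -4.4253 \cdot 10^{6}$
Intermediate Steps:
$V = \frac{848497}{9}$ ($V = \left(- \frac{1}{9}\right) \left(-848497\right) = \frac{848497}{9} \approx 94278.0$)
$-4585929 - \left(\left(-1230662 + V\right) + 975763\right) = -4585929 - \left(\left(-1230662 + \frac{848497}{9}\right) + 975763\right) = -4585929 - \left(- \frac{10227461}{9} + 975763\right) = -4585929 - - \frac{1445594}{9} = -4585929 + \frac{1445594}{9} = - \frac{39827767}{9}$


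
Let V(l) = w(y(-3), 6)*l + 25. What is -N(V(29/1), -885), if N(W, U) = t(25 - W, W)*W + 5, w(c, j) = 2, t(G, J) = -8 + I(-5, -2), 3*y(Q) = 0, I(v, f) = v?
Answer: 1074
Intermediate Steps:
y(Q) = 0 (y(Q) = (⅓)*0 = 0)
t(G, J) = -13 (t(G, J) = -8 - 5 = -13)
V(l) = 25 + 2*l (V(l) = 2*l + 25 = 25 + 2*l)
N(W, U) = 5 - 13*W (N(W, U) = -13*W + 5 = 5 - 13*W)
-N(V(29/1), -885) = -(5 - 13*(25 + 2*(29/1))) = -(5 - 13*(25 + 2*(29*1))) = -(5 - 13*(25 + 2*29)) = -(5 - 13*(25 + 58)) = -(5 - 13*83) = -(5 - 1079) = -1*(-1074) = 1074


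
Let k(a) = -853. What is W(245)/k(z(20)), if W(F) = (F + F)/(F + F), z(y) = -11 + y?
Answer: -1/853 ≈ -0.0011723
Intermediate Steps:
W(F) = 1 (W(F) = (2*F)/((2*F)) = (2*F)*(1/(2*F)) = 1)
W(245)/k(z(20)) = 1/(-853) = 1*(-1/853) = -1/853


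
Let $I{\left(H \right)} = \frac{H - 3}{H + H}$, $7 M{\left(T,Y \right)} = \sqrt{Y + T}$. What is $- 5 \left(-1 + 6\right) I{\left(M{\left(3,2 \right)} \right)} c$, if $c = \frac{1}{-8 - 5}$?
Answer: $\frac{25}{26} - \frac{105 \sqrt{5}}{26} \approx -8.0687$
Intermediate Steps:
$M{\left(T,Y \right)} = \frac{\sqrt{T + Y}}{7}$ ($M{\left(T,Y \right)} = \frac{\sqrt{Y + T}}{7} = \frac{\sqrt{T + Y}}{7}$)
$c = - \frac{1}{13}$ ($c = \frac{1}{-13} = - \frac{1}{13} \approx -0.076923$)
$I{\left(H \right)} = \frac{-3 + H}{2 H}$
$- 5 \left(-1 + 6\right) I{\left(M{\left(3,2 \right)} \right)} c = - 5 \left(-1 + 6\right) \frac{-3 + \frac{\sqrt{3 + 2}}{7}}{2 \frac{\sqrt{3 + 2}}{7}} \left(- \frac{1}{13}\right) = \left(-5\right) 5 \frac{-3 + \frac{\sqrt{5}}{7}}{2 \frac{\sqrt{5}}{7}} \left(- \frac{1}{13}\right) = - 25 \frac{\frac{7 \sqrt{5}}{5} \left(-3 + \frac{\sqrt{5}}{7}\right)}{2} \left(- \frac{1}{13}\right) = - 25 \frac{7 \sqrt{5} \left(-3 + \frac{\sqrt{5}}{7}\right)}{10} \left(- \frac{1}{13}\right) = - \frac{35 \sqrt{5} \left(-3 + \frac{\sqrt{5}}{7}\right)}{2} \left(- \frac{1}{13}\right) = \frac{35 \sqrt{5} \left(-3 + \frac{\sqrt{5}}{7}\right)}{26}$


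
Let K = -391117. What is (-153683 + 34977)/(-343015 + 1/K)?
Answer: 3316281043/9582785554 ≈ 0.34607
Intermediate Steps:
(-153683 + 34977)/(-343015 + 1/K) = (-153683 + 34977)/(-343015 + 1/(-391117)) = -118706/(-343015 - 1/391117) = -118706/(-134158997756/391117) = -118706*(-391117/134158997756) = 3316281043/9582785554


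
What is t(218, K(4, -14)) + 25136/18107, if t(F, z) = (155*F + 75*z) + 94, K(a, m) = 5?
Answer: 620352849/18107 ≈ 34260.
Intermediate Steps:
t(F, z) = 94 + 75*z + 155*F (t(F, z) = (75*z + 155*F) + 94 = 94 + 75*z + 155*F)
t(218, K(4, -14)) + 25136/18107 = (94 + 75*5 + 155*218) + 25136/18107 = (94 + 375 + 33790) + 25136*(1/18107) = 34259 + 25136/18107 = 620352849/18107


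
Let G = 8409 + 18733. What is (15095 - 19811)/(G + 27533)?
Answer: -524/6075 ≈ -0.086255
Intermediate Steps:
G = 27142
(15095 - 19811)/(G + 27533) = (15095 - 19811)/(27142 + 27533) = -4716/54675 = -4716*1/54675 = -524/6075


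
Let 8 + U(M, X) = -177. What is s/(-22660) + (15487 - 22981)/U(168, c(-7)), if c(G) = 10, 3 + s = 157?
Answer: 308701/7622 ≈ 40.501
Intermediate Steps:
s = 154 (s = -3 + 157 = 154)
U(M, X) = -185 (U(M, X) = -8 - 177 = -185)
s/(-22660) + (15487 - 22981)/U(168, c(-7)) = 154/(-22660) + (15487 - 22981)/(-185) = 154*(-1/22660) - 7494*(-1/185) = -7/1030 + 7494/185 = 308701/7622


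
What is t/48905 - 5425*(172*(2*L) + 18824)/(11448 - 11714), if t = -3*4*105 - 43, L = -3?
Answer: 337170607243/929195 ≈ 3.6286e+5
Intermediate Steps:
t = -1303 (t = -12*105 - 43 = -1260 - 43 = -1303)
t/48905 - 5425*(172*(2*L) + 18824)/(11448 - 11714) = -1303/48905 - 5425*(172*(2*(-3)) + 18824)/(11448 - 11714) = -1303*1/48905 - 5425/((-266/(172*(-6) + 18824))) = -1303/48905 - 5425/((-266/(-1032 + 18824))) = -1303/48905 - 5425/((-266/17792)) = -1303/48905 - 5425/((-266*1/17792)) = -1303/48905 - 5425/(-133/8896) = -1303/48905 - 5425*(-8896/133) = -1303/48905 + 6894400/19 = 337170607243/929195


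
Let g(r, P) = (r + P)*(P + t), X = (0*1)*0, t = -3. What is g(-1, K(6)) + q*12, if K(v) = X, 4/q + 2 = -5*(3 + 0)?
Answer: 3/17 ≈ 0.17647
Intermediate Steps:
q = -4/17 (q = 4/(-2 - 5*(3 + 0)) = 4/(-2 - 5*3) = 4/(-2 - 15) = 4/(-17) = 4*(-1/17) = -4/17 ≈ -0.23529)
X = 0 (X = 0*0 = 0)
K(v) = 0
g(r, P) = (-3 + P)*(P + r) (g(r, P) = (r + P)*(P - 3) = (P + r)*(-3 + P) = (-3 + P)*(P + r))
g(-1, K(6)) + q*12 = (0**2 - 3*0 - 3*(-1) + 0*(-1)) - 4/17*12 = (0 + 0 + 3 + 0) - 48/17 = 3 - 48/17 = 3/17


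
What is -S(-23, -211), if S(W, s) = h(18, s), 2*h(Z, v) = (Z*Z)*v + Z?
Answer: 34173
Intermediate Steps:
h(Z, v) = Z/2 + v*Z²/2 (h(Z, v) = ((Z*Z)*v + Z)/2 = (Z²*v + Z)/2 = (v*Z² + Z)/2 = (Z + v*Z²)/2 = Z/2 + v*Z²/2)
S(W, s) = 9 + 162*s (S(W, s) = (½)*18*(1 + 18*s) = 9 + 162*s)
-S(-23, -211) = -(9 + 162*(-211)) = -(9 - 34182) = -1*(-34173) = 34173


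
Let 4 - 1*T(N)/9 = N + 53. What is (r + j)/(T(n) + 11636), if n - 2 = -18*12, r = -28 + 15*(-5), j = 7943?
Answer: 7840/13121 ≈ 0.59752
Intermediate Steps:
r = -103 (r = -28 - 75 = -103)
n = -214 (n = 2 - 18*12 = 2 - 216 = -214)
T(N) = -441 - 9*N (T(N) = 36 - 9*(N + 53) = 36 - 9*(53 + N) = 36 + (-477 - 9*N) = -441 - 9*N)
(r + j)/(T(n) + 11636) = (-103 + 7943)/((-441 - 9*(-214)) + 11636) = 7840/((-441 + 1926) + 11636) = 7840/(1485 + 11636) = 7840/13121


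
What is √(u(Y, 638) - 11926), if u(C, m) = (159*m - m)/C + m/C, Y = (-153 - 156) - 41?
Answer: I*√14964397/35 ≈ 110.53*I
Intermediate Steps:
Y = -350 (Y = -309 - 41 = -350)
u(C, m) = 159*m/C (u(C, m) = (158*m)/C + m/C = 158*m/C + m/C = 159*m/C)
√(u(Y, 638) - 11926) = √(159*638/(-350) - 11926) = √(159*638*(-1/350) - 11926) = √(-50721/175 - 11926) = √(-2137771/175) = I*√14964397/35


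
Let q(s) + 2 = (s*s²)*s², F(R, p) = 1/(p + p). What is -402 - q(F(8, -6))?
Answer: -99532799/248832 ≈ -400.00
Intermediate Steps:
F(R, p) = 1/(2*p)
q(s) = -2 + s⁵ (q(s) = -2 + (s*s²)*s² = -2 + s³*s² = -2 + s⁵)
-402 - q(F(8, -6)) = -402 - (-2 + ((½)/(-6))⁵) = -402 - (-2 + ((½)*(-⅙))⁵) = -402 - (-2 + (-1/12)⁵) = -402 - (-2 - 1/248832) = -402 - 1*(-497665/248832) = -402 + 497665/248832 = -99532799/248832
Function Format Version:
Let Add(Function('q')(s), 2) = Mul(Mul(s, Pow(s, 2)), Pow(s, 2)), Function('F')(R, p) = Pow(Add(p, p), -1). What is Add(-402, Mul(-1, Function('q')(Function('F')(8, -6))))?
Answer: Rational(-99532799, 248832) ≈ -400.00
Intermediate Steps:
Function('F')(R, p) = Mul(Rational(1, 2), Pow(p, -1)) (Function('F')(R, p) = Pow(Mul(2, p), -1) = Mul(Rational(1, 2), Pow(p, -1)))
Function('q')(s) = Add(-2, Pow(s, 5)) (Function('q')(s) = Add(-2, Mul(Mul(s, Pow(s, 2)), Pow(s, 2))) = Add(-2, Mul(Pow(s, 3), Pow(s, 2))) = Add(-2, Pow(s, 5)))
Add(-402, Mul(-1, Function('q')(Function('F')(8, -6)))) = Add(-402, Mul(-1, Add(-2, Pow(Mul(Rational(1, 2), Pow(-6, -1)), 5)))) = Add(-402, Mul(-1, Add(-2, Pow(Mul(Rational(1, 2), Rational(-1, 6)), 5)))) = Add(-402, Mul(-1, Add(-2, Pow(Rational(-1, 12), 5)))) = Add(-402, Mul(-1, Add(-2, Rational(-1, 248832)))) = Add(-402, Mul(-1, Rational(-497665, 248832))) = Add(-402, Rational(497665, 248832)) = Rational(-99532799, 248832)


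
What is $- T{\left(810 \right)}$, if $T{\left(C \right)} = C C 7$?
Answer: $-4592700$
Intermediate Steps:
$T{\left(C \right)} = 7 C^{2}$ ($T{\left(C \right)} = C^{2} \cdot 7 = 7 C^{2}$)
$- T{\left(810 \right)} = - 7 \cdot 810^{2} = - 7 \cdot 656100 = \left(-1\right) 4592700 = -4592700$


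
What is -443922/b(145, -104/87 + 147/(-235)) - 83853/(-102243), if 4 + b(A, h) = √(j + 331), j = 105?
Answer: -5042123609/1192835 - 73987*√109/35 ≈ -26297.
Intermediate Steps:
b(A, h) = -4 + 2*√109 (b(A, h) = -4 + √(105 + 331) = -4 + √436 = -4 + 2*√109)
-443922/b(145, -104/87 + 147/(-235)) - 83853/(-102243) = -443922/(-4 + 2*√109) - 83853/(-102243) = -443922/(-4 + 2*√109) - 83853*(-1/102243) = -443922/(-4 + 2*√109) + 27951/34081 = 27951/34081 - 443922/(-4 + 2*√109)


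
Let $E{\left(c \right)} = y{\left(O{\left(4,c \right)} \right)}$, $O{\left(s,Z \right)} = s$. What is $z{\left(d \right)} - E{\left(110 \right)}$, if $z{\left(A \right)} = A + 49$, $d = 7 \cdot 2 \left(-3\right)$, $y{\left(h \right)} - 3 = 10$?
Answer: $-6$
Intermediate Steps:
$y{\left(h \right)} = 13$ ($y{\left(h \right)} = 3 + 10 = 13$)
$E{\left(c \right)} = 13$
$d = -42$ ($d = 14 \left(-3\right) = -42$)
$z{\left(A \right)} = 49 + A$
$z{\left(d \right)} - E{\left(110 \right)} = \left(49 - 42\right) - 13 = 7 - 13 = -6$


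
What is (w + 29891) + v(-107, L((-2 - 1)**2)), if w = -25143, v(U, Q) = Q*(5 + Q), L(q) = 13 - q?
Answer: 4784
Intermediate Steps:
(w + 29891) + v(-107, L((-2 - 1)**2)) = (-25143 + 29891) + (13 - (-2 - 1)**2)*(5 + (13 - (-2 - 1)**2)) = 4748 + (13 - 1*(-3)**2)*(5 + (13 - 1*(-3)**2)) = 4748 + (13 - 1*9)*(5 + (13 - 1*9)) = 4748 + (13 - 9)*(5 + (13 - 9)) = 4748 + 4*(5 + 4) = 4748 + 4*9 = 4748 + 36 = 4784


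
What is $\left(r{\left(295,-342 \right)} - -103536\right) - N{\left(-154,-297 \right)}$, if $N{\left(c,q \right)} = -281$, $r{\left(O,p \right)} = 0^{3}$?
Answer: $103817$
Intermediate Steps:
$r{\left(O,p \right)} = 0$
$\left(r{\left(295,-342 \right)} - -103536\right) - N{\left(-154,-297 \right)} = \left(0 - -103536\right) - -281 = \left(0 + 103536\right) + 281 = 103536 + 281 = 103817$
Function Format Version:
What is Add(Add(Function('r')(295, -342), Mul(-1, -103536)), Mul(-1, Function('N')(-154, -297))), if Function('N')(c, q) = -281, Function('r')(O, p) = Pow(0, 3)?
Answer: 103817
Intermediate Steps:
Function('r')(O, p) = 0
Add(Add(Function('r')(295, -342), Mul(-1, -103536)), Mul(-1, Function('N')(-154, -297))) = Add(Add(0, Mul(-1, -103536)), Mul(-1, -281)) = Add(Add(0, 103536), 281) = Add(103536, 281) = 103817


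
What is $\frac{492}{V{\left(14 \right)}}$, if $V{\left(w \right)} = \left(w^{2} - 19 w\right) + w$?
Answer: $- \frac{123}{14} \approx -8.7857$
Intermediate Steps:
$V{\left(w \right)} = w^{2} - 18 w$
$\frac{492}{V{\left(14 \right)}} = \frac{492}{14 \left(-18 + 14\right)} = \frac{492}{14 \left(-4\right)} = \frac{492}{-56} = 492 \left(- \frac{1}{56}\right) = - \frac{123}{14}$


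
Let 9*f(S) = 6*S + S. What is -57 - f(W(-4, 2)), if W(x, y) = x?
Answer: -485/9 ≈ -53.889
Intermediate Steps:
f(S) = 7*S/9 (f(S) = (6*S + S)/9 = (7*S)/9 = 7*S/9)
-57 - f(W(-4, 2)) = -57 - 7*(-4)/9 = -57 - 1*(-28/9) = -57 + 28/9 = -485/9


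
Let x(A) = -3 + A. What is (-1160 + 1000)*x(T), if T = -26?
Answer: 4640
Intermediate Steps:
(-1160 + 1000)*x(T) = (-1160 + 1000)*(-3 - 26) = -160*(-29) = 4640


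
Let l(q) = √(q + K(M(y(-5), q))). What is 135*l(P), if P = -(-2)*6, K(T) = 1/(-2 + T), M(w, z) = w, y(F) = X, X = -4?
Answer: 45*√426/2 ≈ 464.39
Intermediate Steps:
y(F) = -4
P = 12 (P = -2*(-6) = 12)
l(q) = √(-⅙ + q) (l(q) = √(q + 1/(-2 - 4)) = √(q + 1/(-6)) = √(q - ⅙) = √(-⅙ + q))
135*l(P) = 135*(√(-6 + 36*12)/6) = 135*(√(-6 + 432)/6) = 135*(√426/6) = 45*√426/2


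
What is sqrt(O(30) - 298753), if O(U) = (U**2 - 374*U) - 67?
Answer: 2*I*sqrt(77285) ≈ 556.0*I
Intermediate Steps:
O(U) = -67 + U**2 - 374*U
sqrt(O(30) - 298753) = sqrt((-67 + 30**2 - 374*30) - 298753) = sqrt((-67 + 900 - 11220) - 298753) = sqrt(-10387 - 298753) = sqrt(-309140) = 2*I*sqrt(77285)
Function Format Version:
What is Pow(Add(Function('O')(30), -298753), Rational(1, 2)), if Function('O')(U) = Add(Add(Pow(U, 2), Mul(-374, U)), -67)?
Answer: Mul(2, I, Pow(77285, Rational(1, 2))) ≈ Mul(556.00, I)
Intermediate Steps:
Function('O')(U) = Add(-67, Pow(U, 2), Mul(-374, U))
Pow(Add(Function('O')(30), -298753), Rational(1, 2)) = Pow(Add(Add(-67, Pow(30, 2), Mul(-374, 30)), -298753), Rational(1, 2)) = Pow(Add(Add(-67, 900, -11220), -298753), Rational(1, 2)) = Pow(Add(-10387, -298753), Rational(1, 2)) = Pow(-309140, Rational(1, 2)) = Mul(2, I, Pow(77285, Rational(1, 2)))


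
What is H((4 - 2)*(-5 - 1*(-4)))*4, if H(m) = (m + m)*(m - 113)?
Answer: 1840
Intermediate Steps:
H(m) = 2*m*(-113 + m) (H(m) = (2*m)*(-113 + m) = 2*m*(-113 + m))
H((4 - 2)*(-5 - 1*(-4)))*4 = (2*((4 - 2)*(-5 - 1*(-4)))*(-113 + (4 - 2)*(-5 - 1*(-4))))*4 = (2*(2*(-5 + 4))*(-113 + 2*(-5 + 4)))*4 = (2*(2*(-1))*(-113 + 2*(-1)))*4 = (2*(-2)*(-113 - 2))*4 = (2*(-2)*(-115))*4 = 460*4 = 1840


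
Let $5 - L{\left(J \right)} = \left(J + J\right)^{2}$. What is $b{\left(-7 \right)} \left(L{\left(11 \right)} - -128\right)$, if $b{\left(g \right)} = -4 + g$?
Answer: $3861$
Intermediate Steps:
$L{\left(J \right)} = 5 - 4 J^{2}$ ($L{\left(J \right)} = 5 - \left(J + J\right)^{2} = 5 - \left(2 J\right)^{2} = 5 - 4 J^{2}$)
$b{\left(-7 \right)} \left(L{\left(11 \right)} - -128\right) = \left(-4 - 7\right) \left(\left(5 - 4 \cdot 11^{2}\right) - -128\right) = - 11 \left(\left(5 - 484\right) + 128\right) = - 11 \left(-479 + 128\right) = \left(-11\right) \left(-351\right) = 3861$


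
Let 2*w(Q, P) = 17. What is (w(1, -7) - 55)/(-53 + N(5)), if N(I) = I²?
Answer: 93/56 ≈ 1.6607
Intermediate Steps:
w(Q, P) = 17/2 (w(Q, P) = (½)*17 = 17/2)
(w(1, -7) - 55)/(-53 + N(5)) = (17/2 - 55)/(-53 + 5²) = -93/(2*(-53 + 25)) = -93/2/(-28) = -93/2*(-1/28) = 93/56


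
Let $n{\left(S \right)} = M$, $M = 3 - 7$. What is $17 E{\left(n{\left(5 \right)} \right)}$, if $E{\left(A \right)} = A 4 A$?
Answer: $1088$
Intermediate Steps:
$M = -4$ ($M = 3 - 7 = -4$)
$n{\left(S \right)} = -4$
$E{\left(A \right)} = 4 A^{2}$ ($E{\left(A \right)} = 4 A A = 4 A^{2}$)
$17 E{\left(n{\left(5 \right)} \right)} = 17 \cdot 4 \left(-4\right)^{2} = 17 \cdot 4 \cdot 16 = 17 \cdot 64 = 1088$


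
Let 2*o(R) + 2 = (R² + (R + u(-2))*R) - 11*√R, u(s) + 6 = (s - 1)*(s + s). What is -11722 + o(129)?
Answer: 5305 - 11*√129/2 ≈ 5242.5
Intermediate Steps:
u(s) = -6 + 2*s*(-1 + s) (u(s) = -6 + (s - 1)*(s + s) = -6 + (-1 + s)*(2*s) = -6 + 2*s*(-1 + s))
o(R) = -1 + R²/2 - 11*√R/2 + R*(6 + R)/2 (o(R) = -1 + ((R² + (R + (-6 - 2*(-2) + 2*(-2)²))*R) - 11*√R)/2 = -1 + ((R² + (R + (-6 + 4 + 2*4))*R) - 11*√R)/2 = -1 + ((R² + (R + (-6 + 4 + 8))*R) - 11*√R)/2 = -1 + ((R² + (R + 6)*R) - 11*√R)/2 = -1 + ((R² + (6 + R)*R) - 11*√R)/2 = -1 + ((R² + R*(6 + R)) - 11*√R)/2 = -1 + (R² - 11*√R + R*(6 + R))/2 = -1 + (R²/2 - 11*√R/2 + R*(6 + R)/2) = -1 + R²/2 - 11*√R/2 + R*(6 + R)/2)
-11722 + o(129) = -11722 + (-1 + 129² + 3*129 - 11*√129/2) = -11722 + (-1 + 16641 + 387 - 11*√129/2) = -11722 + (17027 - 11*√129/2) = 5305 - 11*√129/2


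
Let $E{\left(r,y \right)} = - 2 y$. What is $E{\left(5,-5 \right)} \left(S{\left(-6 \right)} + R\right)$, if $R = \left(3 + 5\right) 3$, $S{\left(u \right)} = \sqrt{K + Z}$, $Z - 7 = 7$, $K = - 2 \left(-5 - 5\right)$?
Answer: $240 + 10 \sqrt{34} \approx 298.31$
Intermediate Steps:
$K = 20$ ($K = \left(-2\right) \left(-10\right) = 20$)
$Z = 14$ ($Z = 7 + 7 = 14$)
$S{\left(u \right)} = \sqrt{34}$ ($S{\left(u \right)} = \sqrt{20 + 14} = \sqrt{34}$)
$R = 24$ ($R = 8 \cdot 3 = 24$)
$E{\left(5,-5 \right)} \left(S{\left(-6 \right)} + R\right) = \left(-2\right) \left(-5\right) \left(\sqrt{34} + 24\right) = 10 \left(24 + \sqrt{34}\right) = 240 + 10 \sqrt{34}$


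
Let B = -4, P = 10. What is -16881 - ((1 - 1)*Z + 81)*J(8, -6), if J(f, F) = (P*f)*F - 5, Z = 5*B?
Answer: 22404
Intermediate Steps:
Z = -20 (Z = 5*(-4) = -20)
J(f, F) = -5 + 10*F*f (J(f, F) = (10*f)*F - 5 = 10*F*f - 5 = -5 + 10*F*f)
-16881 - ((1 - 1)*Z + 81)*J(8, -6) = -16881 - ((1 - 1)*(-20) + 81)*(-5 + 10*(-6)*8) = -16881 - (0*(-20) + 81)*(-5 - 480) = -16881 - (0 + 81)*(-485) = -16881 - 81*(-485) = -16881 - 1*(-39285) = -16881 + 39285 = 22404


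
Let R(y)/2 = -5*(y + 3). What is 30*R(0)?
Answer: -900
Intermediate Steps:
R(y) = -30 - 10*y (R(y) = 2*(-5*(y + 3)) = 2*(-5*(3 + y)) = 2*(-15 - 5*y) = -30 - 10*y)
30*R(0) = 30*(-30 - 10*0) = 30*(-30 + 0) = 30*(-30) = -900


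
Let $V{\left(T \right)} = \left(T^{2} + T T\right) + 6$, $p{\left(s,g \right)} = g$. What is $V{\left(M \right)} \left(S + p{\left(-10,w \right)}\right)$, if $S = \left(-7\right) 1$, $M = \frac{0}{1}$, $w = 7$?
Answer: $0$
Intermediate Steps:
$M = 0$ ($M = 0 \cdot 1 = 0$)
$V{\left(T \right)} = 6 + 2 T^{2}$ ($V{\left(T \right)} = \left(T^{2} + T^{2}\right) + 6 = 2 T^{2} + 6 = 6 + 2 T^{2}$)
$S = -7$
$V{\left(M \right)} \left(S + p{\left(-10,w \right)}\right) = \left(6 + 2 \cdot 0^{2}\right) \left(-7 + 7\right) = \left(6 + 2 \cdot 0\right) 0 = \left(6 + 0\right) 0 = 6 \cdot 0 = 0$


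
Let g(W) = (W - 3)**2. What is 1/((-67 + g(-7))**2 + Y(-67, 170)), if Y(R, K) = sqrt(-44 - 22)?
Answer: 33/35939 - I*sqrt(66)/1185987 ≈ 0.00091822 - 6.85e-6*I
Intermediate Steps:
Y(R, K) = I*sqrt(66) (Y(R, K) = sqrt(-66) = I*sqrt(66))
g(W) = (-3 + W)**2
1/((-67 + g(-7))**2 + Y(-67, 170)) = 1/((-67 + (-3 - 7)**2)**2 + I*sqrt(66)) = 1/((-67 + (-10)**2)**2 + I*sqrt(66)) = 1/((-67 + 100)**2 + I*sqrt(66)) = 1/(33**2 + I*sqrt(66)) = 1/(1089 + I*sqrt(66))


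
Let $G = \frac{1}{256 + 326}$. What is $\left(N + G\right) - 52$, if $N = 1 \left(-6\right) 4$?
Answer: $- \frac{44231}{582} \approx -75.998$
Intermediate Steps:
$N = -24$ ($N = \left(-6\right) 4 = -24$)
$G = \frac{1}{582} \approx 0.0017182$
$\left(N + G\right) - 52 = \left(-24 + \frac{1}{582}\right) - 52 = - \frac{13967}{582} - 52 = - \frac{44231}{582}$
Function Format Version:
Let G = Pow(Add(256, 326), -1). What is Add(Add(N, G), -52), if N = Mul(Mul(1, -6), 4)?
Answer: Rational(-44231, 582) ≈ -75.998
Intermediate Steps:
N = -24 (N = Mul(-6, 4) = -24)
G = Rational(1, 582) (G = Pow(582, -1) = Rational(1, 582) ≈ 0.0017182)
Add(Add(N, G), -52) = Add(Add(-24, Rational(1, 582)), -52) = Add(Rational(-13967, 582), -52) = Rational(-44231, 582)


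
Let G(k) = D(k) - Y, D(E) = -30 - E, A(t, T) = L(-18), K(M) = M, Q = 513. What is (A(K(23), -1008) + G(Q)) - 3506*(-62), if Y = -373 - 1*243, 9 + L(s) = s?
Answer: 217418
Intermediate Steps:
L(s) = -9 + s
A(t, T) = -27 (A(t, T) = -9 - 18 = -27)
Y = -616 (Y = -373 - 243 = -616)
G(k) = 586 - k (G(k) = (-30 - k) - 1*(-616) = (-30 - k) + 616 = 586 - k)
(A(K(23), -1008) + G(Q)) - 3506*(-62) = (-27 + (586 - 1*513)) - 3506*(-62) = (-27 + (586 - 513)) + 217372 = (-27 + 73) + 217372 = 46 + 217372 = 217418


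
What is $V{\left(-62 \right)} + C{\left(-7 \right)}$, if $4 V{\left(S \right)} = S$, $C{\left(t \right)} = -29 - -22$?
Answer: $- \frac{45}{2} \approx -22.5$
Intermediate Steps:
$C{\left(t \right)} = -7$ ($C{\left(t \right)} = -29 + 22 = -7$)
$V{\left(S \right)} = \frac{S}{4}$
$V{\left(-62 \right)} + C{\left(-7 \right)} = \frac{1}{4} \left(-62\right) - 7 = - \frac{31}{2} - 7 = - \frac{45}{2}$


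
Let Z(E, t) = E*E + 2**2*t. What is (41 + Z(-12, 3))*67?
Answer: 13199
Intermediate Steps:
Z(E, t) = E**2 + 4*t
(41 + Z(-12, 3))*67 = (41 + ((-12)**2 + 4*3))*67 = (41 + (144 + 12))*67 = (41 + 156)*67 = 197*67 = 13199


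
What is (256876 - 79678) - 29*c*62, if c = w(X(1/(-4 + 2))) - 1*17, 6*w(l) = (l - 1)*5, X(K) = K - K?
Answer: 627787/3 ≈ 2.0926e+5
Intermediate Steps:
X(K) = 0
w(l) = -5/6 + 5*l/6 (w(l) = ((l - 1)*5)/6 = ((-1 + l)*5)/6 = (-5 + 5*l)/6 = -5/6 + 5*l/6)
c = -107/6 (c = (-5/6 + (5/6)*0) - 1*17 = (-5/6 + 0) - 17 = -5/6 - 17 = -107/6 ≈ -17.833)
(256876 - 79678) - 29*c*62 = (256876 - 79678) - 29*(-107/6)*62 = 177198 + (3103/6)*62 = 177198 + 96193/3 = 627787/3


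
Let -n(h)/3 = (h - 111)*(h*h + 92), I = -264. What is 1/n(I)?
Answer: 1/78511500 ≈ 1.2737e-8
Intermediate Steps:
n(h) = -3*(-111 + h)*(92 + h²) (n(h) = -3*(h - 111)*(h*h + 92) = -3*(-111 + h)*(h² + 92) = -3*(-111 + h)*(92 + h²))
1/n(I) = 1/(30636 - 276*(-264) - 3*(-264)³ + 333*(-264)²) = 1/(30636 + 72864 - 3*(-18399744) + 333*69696) = 1/(30636 + 72864 + 55199232 + 23208768) = 1/78511500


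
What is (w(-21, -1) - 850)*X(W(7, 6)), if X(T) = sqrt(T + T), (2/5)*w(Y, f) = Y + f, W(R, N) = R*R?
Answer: -6335*sqrt(2) ≈ -8959.0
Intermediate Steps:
W(R, N) = R**2
w(Y, f) = 5*Y/2 + 5*f/2 (w(Y, f) = 5*(Y + f)/2 = 5*Y/2 + 5*f/2)
X(T) = sqrt(2)*sqrt(T) (X(T) = sqrt(2*T) = sqrt(2)*sqrt(T))
(w(-21, -1) - 850)*X(W(7, 6)) = (((5/2)*(-21) + (5/2)*(-1)) - 850)*(sqrt(2)*sqrt(7**2)) = ((-105/2 - 5/2) - 850)*(sqrt(2)*sqrt(49)) = (-55 - 850)*(sqrt(2)*7) = -6335*sqrt(2)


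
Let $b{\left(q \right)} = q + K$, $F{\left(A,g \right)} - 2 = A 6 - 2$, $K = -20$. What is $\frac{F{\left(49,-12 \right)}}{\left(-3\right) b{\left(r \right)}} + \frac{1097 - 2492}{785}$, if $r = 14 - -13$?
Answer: $- \frac{2477}{157} \approx -15.777$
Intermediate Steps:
$F{\left(A,g \right)} = 6 A$ ($F{\left(A,g \right)} = 2 + \left(A 6 - 2\right) = 2 + \left(6 A - 2\right) = 2 + \left(-2 + 6 A\right) = 6 A$)
$r = 27$ ($r = 14 + 13 = 27$)
$b{\left(q \right)} = -20 + q$ ($b{\left(q \right)} = q - 20 = -20 + q$)
$\frac{F{\left(49,-12 \right)}}{\left(-3\right) b{\left(r \right)}} + \frac{1097 - 2492}{785} = \frac{6 \cdot 49}{\left(-3\right) \left(-20 + 27\right)} + \frac{1097 - 2492}{785} = \frac{294}{\left(-3\right) 7} + \left(1097 - 2492\right) \frac{1}{785} = \frac{294}{-21} - \frac{279}{157} = 294 \left(- \frac{1}{21}\right) - \frac{279}{157} = -14 - \frac{279}{157} = - \frac{2477}{157}$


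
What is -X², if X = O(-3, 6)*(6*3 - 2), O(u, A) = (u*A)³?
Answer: -8707129344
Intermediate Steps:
O(u, A) = A³*u³ (O(u, A) = (A*u)³ = A³*u³)
X = -93312 (X = (6³*(-3)³)*(6*3 - 2) = (216*(-27))*(18 - 2) = -5832*16 = -93312)
-X² = -1*(-93312)² = -1*8707129344 = -8707129344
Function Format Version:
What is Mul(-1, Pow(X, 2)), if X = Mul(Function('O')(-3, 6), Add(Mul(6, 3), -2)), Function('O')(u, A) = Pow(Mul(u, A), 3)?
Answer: -8707129344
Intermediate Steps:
Function('O')(u, A) = Mul(Pow(A, 3), Pow(u, 3)) (Function('O')(u, A) = Pow(Mul(A, u), 3) = Mul(Pow(A, 3), Pow(u, 3)))
X = -93312 (X = Mul(Mul(Pow(6, 3), Pow(-3, 3)), Add(Mul(6, 3), -2)) = Mul(Mul(216, -27), Add(18, -2)) = Mul(-5832, 16) = -93312)
Mul(-1, Pow(X, 2)) = Mul(-1, Pow(-93312, 2)) = Mul(-1, 8707129344) = -8707129344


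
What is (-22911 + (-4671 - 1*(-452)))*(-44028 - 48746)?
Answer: 2516958620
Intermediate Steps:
(-22911 + (-4671 - 1*(-452)))*(-44028 - 48746) = (-22911 + (-4671 + 452))*(-92774) = (-22911 - 4219)*(-92774) = -27130*(-92774) = 2516958620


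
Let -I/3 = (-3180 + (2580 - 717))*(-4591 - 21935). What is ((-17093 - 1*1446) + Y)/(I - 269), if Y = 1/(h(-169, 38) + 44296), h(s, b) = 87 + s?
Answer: 163936669/926765188386 ≈ 0.00017689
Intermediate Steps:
I = -104804226 (I = -3*(-3180 + (2580 - 717))*(-4591 - 21935) = -3*(-3180 + 1863)*(-26526) = -(-3951)*(-26526) = -3*34934742 = -104804226)
Y = 1/44214 (Y = 1/((87 - 169) + 44296) = 1/(-82 + 44296) = 1/44214 ≈ 2.2617e-5)
((-17093 - 1*1446) + Y)/(I - 269) = ((-17093 - 1*1446) + 1/44214)/(-104804226 - 269) = ((-17093 - 1446) + 1/44214)/(-104804495) = (-18539 + 1/44214)*(-1/104804495) = -819683345/44214*(-1/104804495) = 163936669/926765188386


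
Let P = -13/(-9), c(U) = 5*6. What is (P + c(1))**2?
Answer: 80089/81 ≈ 988.75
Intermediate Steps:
c(U) = 30
P = 13/9 (P = -13*(-1/9) = 13/9 ≈ 1.4444)
(P + c(1))**2 = (13/9 + 30)**2 = (283/9)**2 = 80089/81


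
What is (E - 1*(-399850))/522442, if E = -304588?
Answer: 47631/261221 ≈ 0.18234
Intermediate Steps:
(E - 1*(-399850))/522442 = (-304588 - 1*(-399850))/522442 = (-304588 + 399850)*(1/522442) = 95262*(1/522442) = 47631/261221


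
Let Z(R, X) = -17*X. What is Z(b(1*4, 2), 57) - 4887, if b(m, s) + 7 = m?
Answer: -5856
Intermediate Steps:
b(m, s) = -7 + m
Z(b(1*4, 2), 57) - 4887 = -17*57 - 4887 = -969 - 4887 = -5856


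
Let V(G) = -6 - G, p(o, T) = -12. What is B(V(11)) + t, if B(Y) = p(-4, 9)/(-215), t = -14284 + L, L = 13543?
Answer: -159303/215 ≈ -740.94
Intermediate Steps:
t = -741 (t = -14284 + 13543 = -741)
B(Y) = 12/215 (B(Y) = -12/(-215) = -12*(-1/215) = 12/215)
B(V(11)) + t = 12/215 - 741 = -159303/215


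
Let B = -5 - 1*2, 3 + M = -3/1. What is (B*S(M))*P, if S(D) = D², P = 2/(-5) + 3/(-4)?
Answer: 1449/5 ≈ 289.80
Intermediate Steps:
P = -23/20 (P = 2*(-⅕) + 3*(-¼) = -⅖ - ¾ = -23/20 ≈ -1.1500)
M = -6 (M = -3 - 3/1 = -3 - 3*1 = -3 - 3 = -6)
B = -7 (B = -5 - 2 = -7)
(B*S(M))*P = -7*(-6)²*(-23/20) = -7*36*(-23/20) = -252*(-23/20) = 1449/5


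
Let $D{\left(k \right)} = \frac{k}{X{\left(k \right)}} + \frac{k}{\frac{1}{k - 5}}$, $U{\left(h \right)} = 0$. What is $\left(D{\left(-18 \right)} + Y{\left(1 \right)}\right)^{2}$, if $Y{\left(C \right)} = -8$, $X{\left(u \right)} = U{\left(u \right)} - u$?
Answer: $164025$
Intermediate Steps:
$X{\left(u \right)} = - u$ ($X{\left(u \right)} = 0 - u = - u$)
$D{\left(k \right)} = -1 + k \left(-5 + k\right)$ ($D{\left(k \right)} = \frac{k}{\left(-1\right) k} + \frac{k}{\frac{1}{k - 5}} = k \left(- \frac{1}{k}\right) + \frac{k}{\frac{1}{-5 + k}} = -1 + k \left(-5 + k\right)$)
$\left(D{\left(-18 \right)} + Y{\left(1 \right)}\right)^{2} = \left(\left(-1 + \left(-18\right)^{2} - -90\right) - 8\right)^{2} = \left(\left(-1 + 324 + 90\right) - 8\right)^{2} = \left(413 - 8\right)^{2} = 405^{2} = 164025$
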